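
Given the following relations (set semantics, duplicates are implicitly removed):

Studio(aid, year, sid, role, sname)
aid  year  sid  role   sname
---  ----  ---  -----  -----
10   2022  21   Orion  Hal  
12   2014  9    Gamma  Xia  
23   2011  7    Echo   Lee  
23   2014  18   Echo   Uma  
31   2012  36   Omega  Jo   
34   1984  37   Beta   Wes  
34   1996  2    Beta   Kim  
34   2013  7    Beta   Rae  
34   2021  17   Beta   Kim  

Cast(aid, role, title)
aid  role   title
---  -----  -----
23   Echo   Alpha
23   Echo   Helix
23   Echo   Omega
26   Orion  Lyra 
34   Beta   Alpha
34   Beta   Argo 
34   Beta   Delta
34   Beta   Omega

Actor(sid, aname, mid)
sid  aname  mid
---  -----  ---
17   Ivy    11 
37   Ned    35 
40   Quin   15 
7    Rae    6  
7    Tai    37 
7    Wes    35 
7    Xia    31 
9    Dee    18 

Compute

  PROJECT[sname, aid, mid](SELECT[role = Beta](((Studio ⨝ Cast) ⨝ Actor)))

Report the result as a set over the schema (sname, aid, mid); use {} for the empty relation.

{(Kim, 34, 11), (Rae, 34, 31), (Rae, 34, 35), (Rae, 34, 37), (Rae, 34, 6), (Wes, 34, 35)}

Joining Studio and Cast on aid, role yields {(23, 2011, 7, Echo, Lee, Alpha), (23, 2011, 7, Echo, Lee, Helix), (23, 2011, 7, Echo, Lee, Omega), (23, 2014, 18, Echo, Uma, Alpha), (23, 2014, 18, Echo, Uma, Helix), (23, 2014, 18, Echo, Uma, Omega), (34, 1984, 37, Beta, Wes, Alpha), (34, 1984, 37, Beta, Wes, Argo), (34, 1984, 37, Beta, Wes, Delta), (34, 1984, 37, Beta, Wes, Omega), (34, 1996, 2, Beta, Kim, Alpha), (34, 1996, 2, Beta, Kim, Argo), (34, 1996, 2, Beta, Kim, Delta), (34, 1996, 2, Beta, Kim, Omega), (34, 2013, 7, Beta, Rae, Alpha), (34, 2013, 7, Beta, Rae, Argo), (34, 2013, 7, Beta, Rae, Delta), (34, 2013, 7, Beta, Rae, Omega), (34, 2021, 17, Beta, Kim, Alpha), (34, 2021, 17, Beta, Kim, Argo), (34, 2021, 17, Beta, Kim, Delta), (34, 2021, 17, Beta, Kim, Omega)}.
Joining (Studio ⨝ Cast) and Actor on sid yields {(23, 2011, 7, Echo, Lee, Alpha, Rae, 6), (23, 2011, 7, Echo, Lee, Alpha, Tai, 37), (23, 2011, 7, Echo, Lee, Alpha, Wes, 35), (23, 2011, 7, Echo, Lee, Alpha, Xia, 31), (23, 2011, 7, Echo, Lee, Helix, Rae, 6), (23, 2011, 7, Echo, Lee, Helix, Tai, 37), (23, 2011, 7, Echo, Lee, Helix, Wes, 35), (23, 2011, 7, Echo, Lee, Helix, Xia, 31), (23, 2011, 7, Echo, Lee, Omega, Rae, 6), (23, 2011, 7, Echo, Lee, Omega, Tai, 37), (23, 2011, 7, Echo, Lee, Omega, Wes, 35), (23, 2011, 7, Echo, Lee, Omega, Xia, 31), (34, 1984, 37, Beta, Wes, Alpha, Ned, 35), (34, 1984, 37, Beta, Wes, Argo, Ned, 35), (34, 1984, 37, Beta, Wes, Delta, Ned, 35), (34, 1984, 37, Beta, Wes, Omega, Ned, 35), (34, 2013, 7, Beta, Rae, Alpha, Rae, 6), (34, 2013, 7, Beta, Rae, Alpha, Tai, 37), (34, 2013, 7, Beta, Rae, Alpha, Wes, 35), (34, 2013, 7, Beta, Rae, Alpha, Xia, 31), (34, 2013, 7, Beta, Rae, Argo, Rae, 6), (34, 2013, 7, Beta, Rae, Argo, Tai, 37), (34, 2013, 7, Beta, Rae, Argo, Wes, 35), (34, 2013, 7, Beta, Rae, Argo, Xia, 31), (34, 2013, 7, Beta, Rae, Delta, Rae, 6), (34, 2013, 7, Beta, Rae, Delta, Tai, 37), (34, 2013, 7, Beta, Rae, Delta, Wes, 35), (34, 2013, 7, Beta, Rae, Delta, Xia, 31), (34, 2013, 7, Beta, Rae, Omega, Rae, 6), (34, 2013, 7, Beta, Rae, Omega, Tai, 37), (34, 2013, 7, Beta, Rae, Omega, Wes, 35), (34, 2013, 7, Beta, Rae, Omega, Xia, 31), (34, 2021, 17, Beta, Kim, Alpha, Ivy, 11), (34, 2021, 17, Beta, Kim, Argo, Ivy, 11), (34, 2021, 17, Beta, Kim, Delta, Ivy, 11), (34, 2021, 17, Beta, Kim, Omega, Ivy, 11)}.
σ[role = Beta]: keep tuples satisfying role = Beta → {(34, 1984, 37, Beta, Wes, Alpha, Ned, 35), (34, 1984, 37, Beta, Wes, Argo, Ned, 35), (34, 1984, 37, Beta, Wes, Delta, Ned, 35), (34, 1984, 37, Beta, Wes, Omega, Ned, 35), (34, 2013, 7, Beta, Rae, Alpha, Rae, 6), (34, 2013, 7, Beta, Rae, Alpha, Tai, 37), (34, 2013, 7, Beta, Rae, Alpha, Wes, 35), (34, 2013, 7, Beta, Rae, Alpha, Xia, 31), (34, 2013, 7, Beta, Rae, Argo, Rae, 6), (34, 2013, 7, Beta, Rae, Argo, Tai, 37), (34, 2013, 7, Beta, Rae, Argo, Wes, 35), (34, 2013, 7, Beta, Rae, Argo, Xia, 31), (34, 2013, 7, Beta, Rae, Delta, Rae, 6), (34, 2013, 7, Beta, Rae, Delta, Tai, 37), (34, 2013, 7, Beta, Rae, Delta, Wes, 35), (34, 2013, 7, Beta, Rae, Delta, Xia, 31), (34, 2013, 7, Beta, Rae, Omega, Rae, 6), (34, 2013, 7, Beta, Rae, Omega, Tai, 37), (34, 2013, 7, Beta, Rae, Omega, Wes, 35), (34, 2013, 7, Beta, Rae, Omega, Xia, 31), (34, 2021, 17, Beta, Kim, Alpha, Ivy, 11), (34, 2021, 17, Beta, Kim, Argo, Ivy, 11), (34, 2021, 17, Beta, Kim, Delta, Ivy, 11), (34, 2021, 17, Beta, Kim, Omega, Ivy, 11)}
Projecting to sname, aid, mid (18 duplicate(s) eliminated): {(Kim, 34, 11), (Rae, 34, 31), (Rae, 34, 35), (Rae, 34, 37), (Rae, 34, 6), (Wes, 34, 35)}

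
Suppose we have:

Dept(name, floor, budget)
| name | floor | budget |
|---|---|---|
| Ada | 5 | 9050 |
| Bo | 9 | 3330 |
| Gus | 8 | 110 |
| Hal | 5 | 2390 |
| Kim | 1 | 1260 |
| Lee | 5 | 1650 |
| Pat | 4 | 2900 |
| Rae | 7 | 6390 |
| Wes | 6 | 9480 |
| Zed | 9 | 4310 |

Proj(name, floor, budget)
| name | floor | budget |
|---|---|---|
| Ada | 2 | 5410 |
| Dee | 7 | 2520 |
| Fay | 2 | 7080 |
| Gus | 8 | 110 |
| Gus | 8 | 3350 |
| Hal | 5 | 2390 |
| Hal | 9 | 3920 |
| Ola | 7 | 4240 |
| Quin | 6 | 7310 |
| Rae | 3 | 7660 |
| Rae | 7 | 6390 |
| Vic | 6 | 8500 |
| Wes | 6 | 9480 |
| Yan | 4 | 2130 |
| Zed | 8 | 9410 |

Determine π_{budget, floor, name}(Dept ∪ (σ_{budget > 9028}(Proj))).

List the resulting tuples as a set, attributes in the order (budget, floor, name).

{(110, 8, Gus), (1260, 1, Kim), (1650, 5, Lee), (2390, 5, Hal), (2900, 4, Pat), (3330, 9, Bo), (4310, 9, Zed), (6390, 7, Rae), (9050, 5, Ada), (9410, 8, Zed), (9480, 6, Wes)}

Selection budget > 9028: {(Wes, 6, 9480), (Zed, 8, 9410)}
Union: {(Ada, 5, 9050), (Bo, 9, 3330), (Gus, 8, 110), (Hal, 5, 2390), (Kim, 1, 1260), (Lee, 5, 1650), (Pat, 4, 2900), (Rae, 7, 6390), (Wes, 6, 9480), (Zed, 9, 4310)} with {(Wes, 6, 9480), (Zed, 8, 9410)} → {(Ada, 5, 9050), (Bo, 9, 3330), (Gus, 8, 110), (Hal, 5, 2390), (Kim, 1, 1260), (Lee, 5, 1650), (Pat, 4, 2900), (Rae, 7, 6390), (Wes, 6, 9480), (Zed, 8, 9410), (Zed, 9, 4310)}
π[budget, floor, name]: project onto (budget, floor, name) → {(110, 8, Gus), (1260, 1, Kim), (1650, 5, Lee), (2390, 5, Hal), (2900, 4, Pat), (3330, 9, Bo), (4310, 9, Zed), (6390, 7, Rae), (9050, 5, Ada), (9410, 8, Zed), (9480, 6, Wes)}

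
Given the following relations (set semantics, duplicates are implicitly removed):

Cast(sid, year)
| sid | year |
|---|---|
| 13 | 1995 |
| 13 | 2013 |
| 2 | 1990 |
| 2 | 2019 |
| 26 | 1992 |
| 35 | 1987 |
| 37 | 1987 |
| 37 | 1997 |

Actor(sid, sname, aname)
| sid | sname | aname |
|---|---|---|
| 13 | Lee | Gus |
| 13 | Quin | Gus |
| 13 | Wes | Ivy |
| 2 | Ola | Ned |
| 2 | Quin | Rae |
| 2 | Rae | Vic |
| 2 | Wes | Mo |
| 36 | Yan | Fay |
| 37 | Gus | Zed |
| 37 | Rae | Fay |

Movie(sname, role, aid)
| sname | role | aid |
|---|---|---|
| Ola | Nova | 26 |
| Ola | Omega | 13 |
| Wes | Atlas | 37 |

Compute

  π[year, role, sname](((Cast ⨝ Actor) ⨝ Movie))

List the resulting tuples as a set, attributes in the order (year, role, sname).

{(1990, Atlas, Wes), (1990, Nova, Ola), (1990, Omega, Ola), (1995, Atlas, Wes), (2013, Atlas, Wes), (2019, Atlas, Wes), (2019, Nova, Ola), (2019, Omega, Ola)}

Cast ⋈ Actor (natural join on sid): {(13, 1995, Lee, Gus), (13, 1995, Quin, Gus), (13, 1995, Wes, Ivy), (13, 2013, Lee, Gus), (13, 2013, Quin, Gus), (13, 2013, Wes, Ivy), (2, 1990, Ola, Ned), (2, 1990, Quin, Rae), (2, 1990, Rae, Vic), (2, 1990, Wes, Mo), (2, 2019, Ola, Ned), (2, 2019, Quin, Rae), (2, 2019, Rae, Vic), (2, 2019, Wes, Mo), (37, 1987, Gus, Zed), (37, 1987, Rae, Fay), (37, 1997, Gus, Zed), (37, 1997, Rae, Fay)}
(Cast ⨝ Actor) ⋈ Movie (natural join on sname): {(13, 1995, Wes, Ivy, Atlas, 37), (13, 2013, Wes, Ivy, Atlas, 37), (2, 1990, Ola, Ned, Nova, 26), (2, 1990, Ola, Ned, Omega, 13), (2, 1990, Wes, Mo, Atlas, 37), (2, 2019, Ola, Ned, Nova, 26), (2, 2019, Ola, Ned, Omega, 13), (2, 2019, Wes, Mo, Atlas, 37)}
π[year, role, sname]: project onto (year, role, sname) → {(1990, Atlas, Wes), (1990, Nova, Ola), (1990, Omega, Ola), (1995, Atlas, Wes), (2013, Atlas, Wes), (2019, Atlas, Wes), (2019, Nova, Ola), (2019, Omega, Ola)}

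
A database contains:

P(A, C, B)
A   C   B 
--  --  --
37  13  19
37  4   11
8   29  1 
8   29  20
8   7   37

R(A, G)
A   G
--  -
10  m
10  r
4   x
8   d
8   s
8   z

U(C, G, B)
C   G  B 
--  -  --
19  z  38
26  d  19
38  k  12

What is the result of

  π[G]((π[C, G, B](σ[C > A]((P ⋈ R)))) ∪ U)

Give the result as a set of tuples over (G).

{d, k, s, z}

P ⋈ R (natural join on A): {(8, 29, 1, d), (8, 29, 1, s), (8, 29, 1, z), (8, 29, 20, d), (8, 29, 20, s), (8, 29, 20, z), (8, 7, 37, d), (8, 7, 37, s), (8, 7, 37, z)}
Selection C > A: {(8, 29, 1, d), (8, 29, 1, s), (8, 29, 1, z), (8, 29, 20, d), (8, 29, 20, s), (8, 29, 20, z)}
Keep only column(s) C, G, B: {(29, d, 1), (29, d, 20), (29, s, 1), (29, s, 20), (29, z, 1), (29, z, 20)}
Union: {(29, d, 1), (29, d, 20), (29, s, 1), (29, s, 20), (29, z, 1), (29, z, 20)} with {(19, z, 38), (26, d, 19), (38, k, 12)} → {(19, z, 38), (26, d, 19), (29, d, 1), (29, d, 20), (29, s, 1), (29, s, 20), (29, z, 1), (29, z, 20), (38, k, 12)}
Keep only column(s) G (5 duplicate(s) eliminated): {d, k, s, z}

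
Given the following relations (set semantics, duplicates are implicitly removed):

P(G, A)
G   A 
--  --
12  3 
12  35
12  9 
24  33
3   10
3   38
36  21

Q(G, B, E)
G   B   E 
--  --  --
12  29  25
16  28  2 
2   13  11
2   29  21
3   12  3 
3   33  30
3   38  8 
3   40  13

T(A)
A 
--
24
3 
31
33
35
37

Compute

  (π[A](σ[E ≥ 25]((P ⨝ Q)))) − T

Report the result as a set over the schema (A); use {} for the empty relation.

P ⋈ Q (natural join on G): {(12, 3, 29, 25), (12, 35, 29, 25), (12, 9, 29, 25), (3, 10, 12, 3), (3, 10, 33, 30), (3, 10, 38, 8), (3, 10, 40, 13), (3, 38, 12, 3), (3, 38, 33, 30), (3, 38, 38, 8), (3, 38, 40, 13)}
σ[E ≥ 25]: keep tuples satisfying E ≥ 25 → {(12, 3, 29, 25), (12, 35, 29, 25), (12, 9, 29, 25), (3, 10, 33, 30), (3, 38, 33, 30)}
π_{A} gives {10, 3, 35, 38, 9}.
Set difference of the two operands is {10, 38, 9}.

{10, 38, 9}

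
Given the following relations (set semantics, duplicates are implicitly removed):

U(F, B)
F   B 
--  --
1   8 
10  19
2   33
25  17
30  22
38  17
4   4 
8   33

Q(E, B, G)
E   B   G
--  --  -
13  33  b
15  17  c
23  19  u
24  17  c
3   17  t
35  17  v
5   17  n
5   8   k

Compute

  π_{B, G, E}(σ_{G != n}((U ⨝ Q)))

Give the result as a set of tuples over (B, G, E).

Joining U and Q on B yields {(1, 8, 5, k), (10, 19, 23, u), (2, 33, 13, b), (25, 17, 15, c), (25, 17, 24, c), (25, 17, 3, t), (25, 17, 35, v), (25, 17, 5, n), (38, 17, 15, c), (38, 17, 24, c), (38, 17, 3, t), (38, 17, 35, v), (38, 17, 5, n), (8, 33, 13, b)}.
Selection G != n: {(1, 8, 5, k), (10, 19, 23, u), (2, 33, 13, b), (25, 17, 15, c), (25, 17, 24, c), (25, 17, 3, t), (25, 17, 35, v), (38, 17, 15, c), (38, 17, 24, c), (38, 17, 3, t), (38, 17, 35, v), (8, 33, 13, b)}
Projecting to B, G, E (5 duplicate(s) eliminated): {(17, c, 15), (17, c, 24), (17, t, 3), (17, v, 35), (19, u, 23), (33, b, 13), (8, k, 5)}

{(17, c, 15), (17, c, 24), (17, t, 3), (17, v, 35), (19, u, 23), (33, b, 13), (8, k, 5)}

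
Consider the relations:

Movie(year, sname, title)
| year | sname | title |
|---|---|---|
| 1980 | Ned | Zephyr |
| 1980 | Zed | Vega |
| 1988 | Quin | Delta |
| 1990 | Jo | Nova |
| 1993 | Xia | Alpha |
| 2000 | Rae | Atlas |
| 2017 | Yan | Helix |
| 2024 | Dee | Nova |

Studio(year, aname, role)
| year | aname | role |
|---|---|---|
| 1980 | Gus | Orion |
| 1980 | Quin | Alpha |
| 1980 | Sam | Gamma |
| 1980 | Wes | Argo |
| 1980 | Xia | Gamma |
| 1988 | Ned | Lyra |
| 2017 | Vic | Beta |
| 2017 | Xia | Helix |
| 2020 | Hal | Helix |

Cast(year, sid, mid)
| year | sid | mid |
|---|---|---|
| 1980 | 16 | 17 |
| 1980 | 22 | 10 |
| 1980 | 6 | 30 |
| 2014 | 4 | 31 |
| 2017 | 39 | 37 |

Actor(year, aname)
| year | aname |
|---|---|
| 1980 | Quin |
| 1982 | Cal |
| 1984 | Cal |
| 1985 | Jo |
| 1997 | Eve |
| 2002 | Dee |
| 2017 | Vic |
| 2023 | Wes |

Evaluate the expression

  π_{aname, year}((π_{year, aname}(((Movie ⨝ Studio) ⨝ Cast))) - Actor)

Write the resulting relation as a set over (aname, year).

{(Gus, 1980), (Sam, 1980), (Wes, 1980), (Xia, 1980), (Xia, 2017)}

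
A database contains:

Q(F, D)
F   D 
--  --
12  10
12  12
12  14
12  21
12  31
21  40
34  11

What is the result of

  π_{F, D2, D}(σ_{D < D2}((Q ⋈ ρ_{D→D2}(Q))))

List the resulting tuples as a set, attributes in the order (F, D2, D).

{(12, 12, 10), (12, 14, 10), (12, 14, 12), (12, 21, 10), (12, 21, 12), (12, 21, 14), (12, 31, 10), (12, 31, 12), (12, 31, 14), (12, 31, 21)}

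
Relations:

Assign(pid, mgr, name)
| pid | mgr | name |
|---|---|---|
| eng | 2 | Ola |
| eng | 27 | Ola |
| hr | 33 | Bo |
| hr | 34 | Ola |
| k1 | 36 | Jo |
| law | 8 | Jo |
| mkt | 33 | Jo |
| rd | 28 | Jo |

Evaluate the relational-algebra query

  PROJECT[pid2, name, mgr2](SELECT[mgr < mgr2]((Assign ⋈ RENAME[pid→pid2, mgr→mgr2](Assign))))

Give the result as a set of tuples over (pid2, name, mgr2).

ρ[pid→pid2, mgr→mgr2]: schema becomes (pid2, mgr2, name); tuples unchanged.
Assign ⋈ RENAME[pid→pid2, mgr→mgr2](Assign) (natural join on name): {(eng, 2, Ola, eng, 2), (eng, 2, Ola, eng, 27), (eng, 2, Ola, hr, 34), (eng, 27, Ola, eng, 2), (eng, 27, Ola, eng, 27), (eng, 27, Ola, hr, 34), (hr, 33, Bo, hr, 33), (hr, 34, Ola, eng, 2), (hr, 34, Ola, eng, 27), (hr, 34, Ola, hr, 34), (k1, 36, Jo, k1, 36), (k1, 36, Jo, law, 8), (k1, 36, Jo, mkt, 33), (k1, 36, Jo, rd, 28), (law, 8, Jo, k1, 36), (law, 8, Jo, law, 8), (law, 8, Jo, mkt, 33), (law, 8, Jo, rd, 28), (mkt, 33, Jo, k1, 36), (mkt, 33, Jo, law, 8), (mkt, 33, Jo, mkt, 33), (mkt, 33, Jo, rd, 28), (rd, 28, Jo, k1, 36), (rd, 28, Jo, law, 8), (rd, 28, Jo, mkt, 33), (rd, 28, Jo, rd, 28)}
Selection mgr < mgr2: {(eng, 2, Ola, eng, 27), (eng, 2, Ola, hr, 34), (eng, 27, Ola, hr, 34), (law, 8, Jo, k1, 36), (law, 8, Jo, mkt, 33), (law, 8, Jo, rd, 28), (mkt, 33, Jo, k1, 36), (rd, 28, Jo, k1, 36), (rd, 28, Jo, mkt, 33)}
Keep only column(s) pid2, name, mgr2 (4 duplicate(s) eliminated): {(eng, Ola, 27), (hr, Ola, 34), (k1, Jo, 36), (mkt, Jo, 33), (rd, Jo, 28)}

{(eng, Ola, 27), (hr, Ola, 34), (k1, Jo, 36), (mkt, Jo, 33), (rd, Jo, 28)}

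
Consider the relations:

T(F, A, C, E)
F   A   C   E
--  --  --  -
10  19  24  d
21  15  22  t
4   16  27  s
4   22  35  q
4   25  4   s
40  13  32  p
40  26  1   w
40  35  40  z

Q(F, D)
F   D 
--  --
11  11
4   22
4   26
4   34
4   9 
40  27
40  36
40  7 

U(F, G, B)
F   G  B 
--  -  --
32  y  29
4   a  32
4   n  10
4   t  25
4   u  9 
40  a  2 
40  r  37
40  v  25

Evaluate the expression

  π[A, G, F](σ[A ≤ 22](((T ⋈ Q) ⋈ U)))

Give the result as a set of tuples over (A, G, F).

Joining T and Q on F yields {(4, 16, 27, s, 22), (4, 16, 27, s, 26), (4, 16, 27, s, 34), (4, 16, 27, s, 9), (4, 22, 35, q, 22), (4, 22, 35, q, 26), (4, 22, 35, q, 34), (4, 22, 35, q, 9), (4, 25, 4, s, 22), (4, 25, 4, s, 26), (4, 25, 4, s, 34), (4, 25, 4, s, 9), (40, 13, 32, p, 27), (40, 13, 32, p, 36), (40, 13, 32, p, 7), (40, 26, 1, w, 27), (40, 26, 1, w, 36), (40, 26, 1, w, 7), (40, 35, 40, z, 27), (40, 35, 40, z, 36), (40, 35, 40, z, 7)}.
Joining (T ⋈ Q) and U on F yields {(4, 16, 27, s, 22, a, 32), (4, 16, 27, s, 22, n, 10), (4, 16, 27, s, 22, t, 25), (4, 16, 27, s, 22, u, 9), (4, 16, 27, s, 26, a, 32), (4, 16, 27, s, 26, n, 10), (4, 16, 27, s, 26, t, 25), (4, 16, 27, s, 26, u, 9), (4, 16, 27, s, 34, a, 32), (4, 16, 27, s, 34, n, 10), (4, 16, 27, s, 34, t, 25), (4, 16, 27, s, 34, u, 9), (4, 16, 27, s, 9, a, 32), (4, 16, 27, s, 9, n, 10), (4, 16, 27, s, 9, t, 25), (4, 16, 27, s, 9, u, 9), (4, 22, 35, q, 22, a, 32), (4, 22, 35, q, 22, n, 10), (4, 22, 35, q, 22, t, 25), (4, 22, 35, q, 22, u, 9), (4, 22, 35, q, 26, a, 32), (4, 22, 35, q, 26, n, 10), (4, 22, 35, q, 26, t, 25), (4, 22, 35, q, 26, u, 9), (4, 22, 35, q, 34, a, 32), (4, 22, 35, q, 34, n, 10), (4, 22, 35, q, 34, t, 25), (4, 22, 35, q, 34, u, 9), (4, 22, 35, q, 9, a, 32), (4, 22, 35, q, 9, n, 10), (4, 22, 35, q, 9, t, 25), (4, 22, 35, q, 9, u, 9), (4, 25, 4, s, 22, a, 32), (4, 25, 4, s, 22, n, 10), (4, 25, 4, s, 22, t, 25), (4, 25, 4, s, 22, u, 9), (4, 25, 4, s, 26, a, 32), (4, 25, 4, s, 26, n, 10), (4, 25, 4, s, 26, t, 25), (4, 25, 4, s, 26, u, 9), (4, 25, 4, s, 34, a, 32), (4, 25, 4, s, 34, n, 10), (4, 25, 4, s, 34, t, 25), (4, 25, 4, s, 34, u, 9), (4, 25, 4, s, 9, a, 32), (4, 25, 4, s, 9, n, 10), (4, 25, 4, s, 9, t, 25), (4, 25, 4, s, 9, u, 9), (40, 13, 32, p, 27, a, 2), (40, 13, 32, p, 27, r, 37), (40, 13, 32, p, 27, v, 25), (40, 13, 32, p, 36, a, 2), (40, 13, 32, p, 36, r, 37), (40, 13, 32, p, 36, v, 25), (40, 13, 32, p, 7, a, 2), (40, 13, 32, p, 7, r, 37), (40, 13, 32, p, 7, v, 25), (40, 26, 1, w, 27, a, 2), (40, 26, 1, w, 27, r, 37), (40, 26, 1, w, 27, v, 25), (40, 26, 1, w, 36, a, 2), (40, 26, 1, w, 36, r, 37), (40, 26, 1, w, 36, v, 25), (40, 26, 1, w, 7, a, 2), (40, 26, 1, w, 7, r, 37), (40, 26, 1, w, 7, v, 25), (40, 35, 40, z, 27, a, 2), (40, 35, 40, z, 27, r, 37), (40, 35, 40, z, 27, v, 25), (40, 35, 40, z, 36, a, 2), (40, 35, 40, z, 36, r, 37), (40, 35, 40, z, 36, v, 25), (40, 35, 40, z, 7, a, 2), (40, 35, 40, z, 7, r, 37), (40, 35, 40, z, 7, v, 25)}.
Apply σ_{A ≤ 22}; surviving tuples: {(4, 16, 27, s, 22, a, 32), (4, 16, 27, s, 22, n, 10), (4, 16, 27, s, 22, t, 25), (4, 16, 27, s, 22, u, 9), (4, 16, 27, s, 26, a, 32), (4, 16, 27, s, 26, n, 10), (4, 16, 27, s, 26, t, 25), (4, 16, 27, s, 26, u, 9), (4, 16, 27, s, 34, a, 32), (4, 16, 27, s, 34, n, 10), (4, 16, 27, s, 34, t, 25), (4, 16, 27, s, 34, u, 9), (4, 16, 27, s, 9, a, 32), (4, 16, 27, s, 9, n, 10), (4, 16, 27, s, 9, t, 25), (4, 16, 27, s, 9, u, 9), (4, 22, 35, q, 22, a, 32), (4, 22, 35, q, 22, n, 10), (4, 22, 35, q, 22, t, 25), (4, 22, 35, q, 22, u, 9), (4, 22, 35, q, 26, a, 32), (4, 22, 35, q, 26, n, 10), (4, 22, 35, q, 26, t, 25), (4, 22, 35, q, 26, u, 9), (4, 22, 35, q, 34, a, 32), (4, 22, 35, q, 34, n, 10), (4, 22, 35, q, 34, t, 25), (4, 22, 35, q, 34, u, 9), (4, 22, 35, q, 9, a, 32), (4, 22, 35, q, 9, n, 10), (4, 22, 35, q, 9, t, 25), (4, 22, 35, q, 9, u, 9), (40, 13, 32, p, 27, a, 2), (40, 13, 32, p, 27, r, 37), (40, 13, 32, p, 27, v, 25), (40, 13, 32, p, 36, a, 2), (40, 13, 32, p, 36, r, 37), (40, 13, 32, p, 36, v, 25), (40, 13, 32, p, 7, a, 2), (40, 13, 32, p, 7, r, 37), (40, 13, 32, p, 7, v, 25)}
Projecting to A, G, F (30 duplicate(s) eliminated): {(13, a, 40), (13, r, 40), (13, v, 40), (16, a, 4), (16, n, 4), (16, t, 4), (16, u, 4), (22, a, 4), (22, n, 4), (22, t, 4), (22, u, 4)}

{(13, a, 40), (13, r, 40), (13, v, 40), (16, a, 4), (16, n, 4), (16, t, 4), (16, u, 4), (22, a, 4), (22, n, 4), (22, t, 4), (22, u, 4)}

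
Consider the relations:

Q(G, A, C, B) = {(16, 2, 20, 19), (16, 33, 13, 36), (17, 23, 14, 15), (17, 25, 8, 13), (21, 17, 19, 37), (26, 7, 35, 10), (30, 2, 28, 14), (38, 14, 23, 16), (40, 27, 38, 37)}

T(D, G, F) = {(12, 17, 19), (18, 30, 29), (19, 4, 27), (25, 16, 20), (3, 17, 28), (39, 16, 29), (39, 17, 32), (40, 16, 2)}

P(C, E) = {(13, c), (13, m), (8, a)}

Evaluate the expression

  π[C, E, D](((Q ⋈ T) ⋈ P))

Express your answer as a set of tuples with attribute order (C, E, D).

{(13, c, 25), (13, c, 39), (13, c, 40), (13, m, 25), (13, m, 39), (13, m, 40), (8, a, 12), (8, a, 3), (8, a, 39)}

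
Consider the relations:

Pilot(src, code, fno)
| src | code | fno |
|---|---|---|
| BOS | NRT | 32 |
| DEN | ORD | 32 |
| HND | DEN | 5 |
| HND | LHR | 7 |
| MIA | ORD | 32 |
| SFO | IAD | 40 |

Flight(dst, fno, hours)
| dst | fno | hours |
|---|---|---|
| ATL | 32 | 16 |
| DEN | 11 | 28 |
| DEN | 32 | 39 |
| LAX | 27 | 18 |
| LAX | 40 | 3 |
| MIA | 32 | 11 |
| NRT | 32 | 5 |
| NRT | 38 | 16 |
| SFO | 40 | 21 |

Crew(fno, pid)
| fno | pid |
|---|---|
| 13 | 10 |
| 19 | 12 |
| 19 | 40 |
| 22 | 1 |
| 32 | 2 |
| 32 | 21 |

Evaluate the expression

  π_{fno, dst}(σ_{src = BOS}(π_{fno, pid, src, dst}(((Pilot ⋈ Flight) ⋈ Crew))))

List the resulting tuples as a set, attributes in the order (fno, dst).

{(32, ATL), (32, DEN), (32, MIA), (32, NRT)}

Joining Pilot and Flight on fno yields {(BOS, NRT, 32, ATL, 16), (BOS, NRT, 32, DEN, 39), (BOS, NRT, 32, MIA, 11), (BOS, NRT, 32, NRT, 5), (DEN, ORD, 32, ATL, 16), (DEN, ORD, 32, DEN, 39), (DEN, ORD, 32, MIA, 11), (DEN, ORD, 32, NRT, 5), (MIA, ORD, 32, ATL, 16), (MIA, ORD, 32, DEN, 39), (MIA, ORD, 32, MIA, 11), (MIA, ORD, 32, NRT, 5), (SFO, IAD, 40, LAX, 3), (SFO, IAD, 40, SFO, 21)}.
Joining (Pilot ⋈ Flight) and Crew on fno yields {(BOS, NRT, 32, ATL, 16, 2), (BOS, NRT, 32, ATL, 16, 21), (BOS, NRT, 32, DEN, 39, 2), (BOS, NRT, 32, DEN, 39, 21), (BOS, NRT, 32, MIA, 11, 2), (BOS, NRT, 32, MIA, 11, 21), (BOS, NRT, 32, NRT, 5, 2), (BOS, NRT, 32, NRT, 5, 21), (DEN, ORD, 32, ATL, 16, 2), (DEN, ORD, 32, ATL, 16, 21), (DEN, ORD, 32, DEN, 39, 2), (DEN, ORD, 32, DEN, 39, 21), (DEN, ORD, 32, MIA, 11, 2), (DEN, ORD, 32, MIA, 11, 21), (DEN, ORD, 32, NRT, 5, 2), (DEN, ORD, 32, NRT, 5, 21), (MIA, ORD, 32, ATL, 16, 2), (MIA, ORD, 32, ATL, 16, 21), (MIA, ORD, 32, DEN, 39, 2), (MIA, ORD, 32, DEN, 39, 21), (MIA, ORD, 32, MIA, 11, 2), (MIA, ORD, 32, MIA, 11, 21), (MIA, ORD, 32, NRT, 5, 2), (MIA, ORD, 32, NRT, 5, 21)}.
Projecting to fno, pid, src, dst: {(32, 2, BOS, ATL), (32, 2, BOS, DEN), (32, 2, BOS, MIA), (32, 2, BOS, NRT), (32, 2, DEN, ATL), (32, 2, DEN, DEN), (32, 2, DEN, MIA), (32, 2, DEN, NRT), (32, 2, MIA, ATL), (32, 2, MIA, DEN), (32, 2, MIA, MIA), (32, 2, MIA, NRT), (32, 21, BOS, ATL), (32, 21, BOS, DEN), (32, 21, BOS, MIA), (32, 21, BOS, NRT), (32, 21, DEN, ATL), (32, 21, DEN, DEN), (32, 21, DEN, MIA), (32, 21, DEN, NRT), (32, 21, MIA, ATL), (32, 21, MIA, DEN), (32, 21, MIA, MIA), (32, 21, MIA, NRT)}
Filtering on src = BOS leaves {(32, 2, BOS, ATL), (32, 2, BOS, DEN), (32, 2, BOS, MIA), (32, 2, BOS, NRT), (32, 21, BOS, ATL), (32, 21, BOS, DEN), (32, 21, BOS, MIA), (32, 21, BOS, NRT)}.
Projecting to fno, dst (4 duplicate(s) eliminated): {(32, ATL), (32, DEN), (32, MIA), (32, NRT)}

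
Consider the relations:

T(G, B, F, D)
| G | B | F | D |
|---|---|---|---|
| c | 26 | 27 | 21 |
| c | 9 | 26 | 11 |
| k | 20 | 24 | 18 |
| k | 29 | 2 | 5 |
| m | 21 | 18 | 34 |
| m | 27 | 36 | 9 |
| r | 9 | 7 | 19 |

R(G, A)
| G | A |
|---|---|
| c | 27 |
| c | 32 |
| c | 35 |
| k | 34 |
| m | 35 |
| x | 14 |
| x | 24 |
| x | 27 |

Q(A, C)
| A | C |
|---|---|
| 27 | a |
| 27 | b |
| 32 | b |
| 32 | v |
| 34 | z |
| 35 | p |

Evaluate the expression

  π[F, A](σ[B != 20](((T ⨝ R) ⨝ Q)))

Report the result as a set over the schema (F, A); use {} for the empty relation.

Joining T and R on G yields {(c, 26, 27, 21, 27), (c, 26, 27, 21, 32), (c, 26, 27, 21, 35), (c, 9, 26, 11, 27), (c, 9, 26, 11, 32), (c, 9, 26, 11, 35), (k, 20, 24, 18, 34), (k, 29, 2, 5, 34), (m, 21, 18, 34, 35), (m, 27, 36, 9, 35)}.
Joining (T ⨝ R) and Q on A yields {(c, 26, 27, 21, 27, a), (c, 26, 27, 21, 27, b), (c, 26, 27, 21, 32, b), (c, 26, 27, 21, 32, v), (c, 26, 27, 21, 35, p), (c, 9, 26, 11, 27, a), (c, 9, 26, 11, 27, b), (c, 9, 26, 11, 32, b), (c, 9, 26, 11, 32, v), (c, 9, 26, 11, 35, p), (k, 20, 24, 18, 34, z), (k, 29, 2, 5, 34, z), (m, 21, 18, 34, 35, p), (m, 27, 36, 9, 35, p)}.
Filtering on B != 20 leaves {(c, 26, 27, 21, 27, a), (c, 26, 27, 21, 27, b), (c, 26, 27, 21, 32, b), (c, 26, 27, 21, 32, v), (c, 26, 27, 21, 35, p), (c, 9, 26, 11, 27, a), (c, 9, 26, 11, 27, b), (c, 9, 26, 11, 32, b), (c, 9, 26, 11, 32, v), (c, 9, 26, 11, 35, p), (k, 29, 2, 5, 34, z), (m, 21, 18, 34, 35, p), (m, 27, 36, 9, 35, p)}.
π[F, A]: project onto (F, A) (4 duplicate(s) eliminated) → {(18, 35), (2, 34), (26, 27), (26, 32), (26, 35), (27, 27), (27, 32), (27, 35), (36, 35)}

{(18, 35), (2, 34), (26, 27), (26, 32), (26, 35), (27, 27), (27, 32), (27, 35), (36, 35)}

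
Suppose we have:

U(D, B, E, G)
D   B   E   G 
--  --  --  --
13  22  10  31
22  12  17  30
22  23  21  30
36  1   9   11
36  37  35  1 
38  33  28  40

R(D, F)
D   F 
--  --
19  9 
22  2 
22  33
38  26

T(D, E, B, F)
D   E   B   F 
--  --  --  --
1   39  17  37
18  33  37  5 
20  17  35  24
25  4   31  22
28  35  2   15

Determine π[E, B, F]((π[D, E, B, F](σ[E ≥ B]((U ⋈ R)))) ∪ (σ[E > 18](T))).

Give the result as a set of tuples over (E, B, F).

{(17, 12, 2), (17, 12, 33), (33, 37, 5), (35, 2, 15), (39, 17, 37)}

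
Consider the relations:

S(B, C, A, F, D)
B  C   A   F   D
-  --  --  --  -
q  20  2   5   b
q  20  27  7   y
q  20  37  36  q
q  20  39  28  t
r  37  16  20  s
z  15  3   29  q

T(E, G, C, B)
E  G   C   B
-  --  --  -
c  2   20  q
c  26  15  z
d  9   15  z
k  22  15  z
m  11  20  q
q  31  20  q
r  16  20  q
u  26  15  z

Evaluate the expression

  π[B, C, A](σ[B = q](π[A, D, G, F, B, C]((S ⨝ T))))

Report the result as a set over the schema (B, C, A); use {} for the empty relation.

Natural join on B, C: {(q, 20, 2, 5, b, c, 2), (q, 20, 2, 5, b, m, 11), (q, 20, 2, 5, b, q, 31), (q, 20, 2, 5, b, r, 16), (q, 20, 27, 7, y, c, 2), (q, 20, 27, 7, y, m, 11), (q, 20, 27, 7, y, q, 31), (q, 20, 27, 7, y, r, 16), (q, 20, 37, 36, q, c, 2), (q, 20, 37, 36, q, m, 11), (q, 20, 37, 36, q, q, 31), (q, 20, 37, 36, q, r, 16), (q, 20, 39, 28, t, c, 2), (q, 20, 39, 28, t, m, 11), (q, 20, 39, 28, t, q, 31), (q, 20, 39, 28, t, r, 16), (z, 15, 3, 29, q, c, 26), (z, 15, 3, 29, q, d, 9), (z, 15, 3, 29, q, k, 22), (z, 15, 3, 29, q, u, 26)}
π[A, D, G, F, B, C]: project onto (A, D, G, F, B, C) (1 duplicate(s) eliminated) → {(2, b, 11, 5, q, 20), (2, b, 16, 5, q, 20), (2, b, 2, 5, q, 20), (2, b, 31, 5, q, 20), (27, y, 11, 7, q, 20), (27, y, 16, 7, q, 20), (27, y, 2, 7, q, 20), (27, y, 31, 7, q, 20), (3, q, 22, 29, z, 15), (3, q, 26, 29, z, 15), (3, q, 9, 29, z, 15), (37, q, 11, 36, q, 20), (37, q, 16, 36, q, 20), (37, q, 2, 36, q, 20), (37, q, 31, 36, q, 20), (39, t, 11, 28, q, 20), (39, t, 16, 28, q, 20), (39, t, 2, 28, q, 20), (39, t, 31, 28, q, 20)}
σ[B = q]: keep tuples satisfying B = q → {(2, b, 11, 5, q, 20), (2, b, 16, 5, q, 20), (2, b, 2, 5, q, 20), (2, b, 31, 5, q, 20), (27, y, 11, 7, q, 20), (27, y, 16, 7, q, 20), (27, y, 2, 7, q, 20), (27, y, 31, 7, q, 20), (37, q, 11, 36, q, 20), (37, q, 16, 36, q, 20), (37, q, 2, 36, q, 20), (37, q, 31, 36, q, 20), (39, t, 11, 28, q, 20), (39, t, 16, 28, q, 20), (39, t, 2, 28, q, 20), (39, t, 31, 28, q, 20)}
π[B, C, A]: project onto (B, C, A) (12 duplicate(s) eliminated) → {(q, 20, 2), (q, 20, 27), (q, 20, 37), (q, 20, 39)}

{(q, 20, 2), (q, 20, 27), (q, 20, 37), (q, 20, 39)}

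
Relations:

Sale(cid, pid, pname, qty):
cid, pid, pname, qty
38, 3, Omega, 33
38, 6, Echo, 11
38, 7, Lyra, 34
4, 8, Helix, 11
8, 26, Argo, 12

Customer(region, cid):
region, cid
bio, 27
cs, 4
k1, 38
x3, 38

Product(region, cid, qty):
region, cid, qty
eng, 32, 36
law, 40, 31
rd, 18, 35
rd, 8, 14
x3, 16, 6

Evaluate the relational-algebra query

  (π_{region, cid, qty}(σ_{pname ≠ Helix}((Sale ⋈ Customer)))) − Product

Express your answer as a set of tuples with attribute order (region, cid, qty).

Joining Sale and Customer on cid yields {(38, 3, Omega, 33, k1), (38, 3, Omega, 33, x3), (38, 6, Echo, 11, k1), (38, 6, Echo, 11, x3), (38, 7, Lyra, 34, k1), (38, 7, Lyra, 34, x3), (4, 8, Helix, 11, cs)}.
Filtering on pname ≠ Helix leaves {(38, 3, Omega, 33, k1), (38, 3, Omega, 33, x3), (38, 6, Echo, 11, k1), (38, 6, Echo, 11, x3), (38, 7, Lyra, 34, k1), (38, 7, Lyra, 34, x3)}.
Projecting to region, cid, qty: {(k1, 38, 11), (k1, 38, 33), (k1, 38, 34), (x3, 38, 11), (x3, 38, 33), (x3, 38, 34)}
Taking the difference: {(k1, 38, 11), (k1, 38, 33), (k1, 38, 34), (x3, 38, 11), (x3, 38, 33), (x3, 38, 34)}

{(k1, 38, 11), (k1, 38, 33), (k1, 38, 34), (x3, 38, 11), (x3, 38, 33), (x3, 38, 34)}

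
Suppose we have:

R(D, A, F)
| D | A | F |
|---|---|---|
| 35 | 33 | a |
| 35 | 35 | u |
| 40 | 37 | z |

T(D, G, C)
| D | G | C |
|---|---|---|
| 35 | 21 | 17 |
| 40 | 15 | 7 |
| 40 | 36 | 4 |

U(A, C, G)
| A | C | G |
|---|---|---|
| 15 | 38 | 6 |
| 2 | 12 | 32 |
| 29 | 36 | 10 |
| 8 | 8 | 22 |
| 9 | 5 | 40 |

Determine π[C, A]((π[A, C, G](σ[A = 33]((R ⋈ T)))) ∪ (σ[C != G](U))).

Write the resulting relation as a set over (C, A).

R ⋈ T (natural join on D): {(35, 33, a, 21, 17), (35, 35, u, 21, 17), (40, 37, z, 15, 7), (40, 37, z, 36, 4)}
Selection A = 33: {(35, 33, a, 21, 17)}
π_{A, C, G} gives {(33, 17, 21)}.
Selection C != G: {(15, 38, 6), (2, 12, 32), (29, 36, 10), (8, 8, 22), (9, 5, 40)}
Taking the union: {(15, 38, 6), (2, 12, 32), (29, 36, 10), (33, 17, 21), (8, 8, 22), (9, 5, 40)}
π_{C, A} gives {(12, 2), (17, 33), (36, 29), (38, 15), (5, 9), (8, 8)}.

{(12, 2), (17, 33), (36, 29), (38, 15), (5, 9), (8, 8)}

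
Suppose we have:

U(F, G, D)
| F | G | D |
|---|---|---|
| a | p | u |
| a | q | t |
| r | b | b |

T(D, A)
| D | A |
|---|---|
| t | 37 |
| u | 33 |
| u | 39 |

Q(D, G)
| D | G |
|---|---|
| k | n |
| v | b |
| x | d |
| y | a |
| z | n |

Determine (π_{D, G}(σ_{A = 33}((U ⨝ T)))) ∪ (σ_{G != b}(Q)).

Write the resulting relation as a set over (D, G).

U ⋈ T (natural join on D): {(a, p, u, 33), (a, p, u, 39), (a, q, t, 37)}
Filtering on A = 33 leaves {(a, p, u, 33)}.
π_{D, G} gives {(u, p)}.
Filtering on G != b leaves {(k, n), (x, d), (y, a), (z, n)}.
Union: {(u, p)} with {(k, n), (x, d), (y, a), (z, n)} → {(k, n), (u, p), (x, d), (y, a), (z, n)}

{(k, n), (u, p), (x, d), (y, a), (z, n)}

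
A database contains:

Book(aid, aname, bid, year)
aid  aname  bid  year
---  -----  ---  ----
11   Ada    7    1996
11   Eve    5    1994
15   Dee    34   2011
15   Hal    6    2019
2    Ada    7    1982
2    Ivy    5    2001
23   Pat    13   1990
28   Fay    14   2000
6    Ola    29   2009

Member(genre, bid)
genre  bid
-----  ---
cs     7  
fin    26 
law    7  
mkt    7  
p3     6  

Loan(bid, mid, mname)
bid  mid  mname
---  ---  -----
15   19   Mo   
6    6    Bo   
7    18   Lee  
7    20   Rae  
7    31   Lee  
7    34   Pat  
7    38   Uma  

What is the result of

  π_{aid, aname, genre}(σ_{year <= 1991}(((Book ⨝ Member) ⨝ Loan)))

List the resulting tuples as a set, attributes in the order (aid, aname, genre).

{(2, Ada, cs), (2, Ada, law), (2, Ada, mkt)}

Natural join on bid: {(11, Ada, 7, 1996, cs), (11, Ada, 7, 1996, law), (11, Ada, 7, 1996, mkt), (15, Hal, 6, 2019, p3), (2, Ada, 7, 1982, cs), (2, Ada, 7, 1982, law), (2, Ada, 7, 1982, mkt)}
Natural join on bid: {(11, Ada, 7, 1996, cs, 18, Lee), (11, Ada, 7, 1996, cs, 20, Rae), (11, Ada, 7, 1996, cs, 31, Lee), (11, Ada, 7, 1996, cs, 34, Pat), (11, Ada, 7, 1996, cs, 38, Uma), (11, Ada, 7, 1996, law, 18, Lee), (11, Ada, 7, 1996, law, 20, Rae), (11, Ada, 7, 1996, law, 31, Lee), (11, Ada, 7, 1996, law, 34, Pat), (11, Ada, 7, 1996, law, 38, Uma), (11, Ada, 7, 1996, mkt, 18, Lee), (11, Ada, 7, 1996, mkt, 20, Rae), (11, Ada, 7, 1996, mkt, 31, Lee), (11, Ada, 7, 1996, mkt, 34, Pat), (11, Ada, 7, 1996, mkt, 38, Uma), (15, Hal, 6, 2019, p3, 6, Bo), (2, Ada, 7, 1982, cs, 18, Lee), (2, Ada, 7, 1982, cs, 20, Rae), (2, Ada, 7, 1982, cs, 31, Lee), (2, Ada, 7, 1982, cs, 34, Pat), (2, Ada, 7, 1982, cs, 38, Uma), (2, Ada, 7, 1982, law, 18, Lee), (2, Ada, 7, 1982, law, 20, Rae), (2, Ada, 7, 1982, law, 31, Lee), (2, Ada, 7, 1982, law, 34, Pat), (2, Ada, 7, 1982, law, 38, Uma), (2, Ada, 7, 1982, mkt, 18, Lee), (2, Ada, 7, 1982, mkt, 20, Rae), (2, Ada, 7, 1982, mkt, 31, Lee), (2, Ada, 7, 1982, mkt, 34, Pat), (2, Ada, 7, 1982, mkt, 38, Uma)}
Selection year <= 1991: {(2, Ada, 7, 1982, cs, 18, Lee), (2, Ada, 7, 1982, cs, 20, Rae), (2, Ada, 7, 1982, cs, 31, Lee), (2, Ada, 7, 1982, cs, 34, Pat), (2, Ada, 7, 1982, cs, 38, Uma), (2, Ada, 7, 1982, law, 18, Lee), (2, Ada, 7, 1982, law, 20, Rae), (2, Ada, 7, 1982, law, 31, Lee), (2, Ada, 7, 1982, law, 34, Pat), (2, Ada, 7, 1982, law, 38, Uma), (2, Ada, 7, 1982, mkt, 18, Lee), (2, Ada, 7, 1982, mkt, 20, Rae), (2, Ada, 7, 1982, mkt, 31, Lee), (2, Ada, 7, 1982, mkt, 34, Pat), (2, Ada, 7, 1982, mkt, 38, Uma)}
Keep only column(s) aid, aname, genre (12 duplicate(s) eliminated): {(2, Ada, cs), (2, Ada, law), (2, Ada, mkt)}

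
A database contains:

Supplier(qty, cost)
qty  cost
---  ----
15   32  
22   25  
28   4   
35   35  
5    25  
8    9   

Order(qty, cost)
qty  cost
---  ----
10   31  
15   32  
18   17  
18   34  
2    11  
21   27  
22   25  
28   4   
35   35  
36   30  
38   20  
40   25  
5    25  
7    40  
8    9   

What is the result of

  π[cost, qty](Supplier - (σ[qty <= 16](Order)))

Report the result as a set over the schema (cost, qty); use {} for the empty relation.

Selection qty <= 16: {(10, 31), (15, 32), (2, 11), (5, 25), (7, 40), (8, 9)}
Set difference of the two operands is {(22, 25), (28, 4), (35, 35)}.
π_{cost, qty} gives {(25, 22), (35, 35), (4, 28)}.

{(25, 22), (35, 35), (4, 28)}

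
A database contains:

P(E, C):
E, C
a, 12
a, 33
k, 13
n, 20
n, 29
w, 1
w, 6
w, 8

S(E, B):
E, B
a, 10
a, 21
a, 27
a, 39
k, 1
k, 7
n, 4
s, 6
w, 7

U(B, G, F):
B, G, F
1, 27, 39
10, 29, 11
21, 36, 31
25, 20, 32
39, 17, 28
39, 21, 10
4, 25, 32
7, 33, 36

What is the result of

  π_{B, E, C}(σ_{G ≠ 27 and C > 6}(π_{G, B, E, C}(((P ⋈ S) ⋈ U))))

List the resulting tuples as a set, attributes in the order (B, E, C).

P ⋈ S (natural join on E): {(a, 12, 10), (a, 12, 21), (a, 12, 27), (a, 12, 39), (a, 33, 10), (a, 33, 21), (a, 33, 27), (a, 33, 39), (k, 13, 1), (k, 13, 7), (n, 20, 4), (n, 29, 4), (w, 1, 7), (w, 6, 7), (w, 8, 7)}
(P ⋈ S) ⋈ U (natural join on B): {(a, 12, 10, 29, 11), (a, 12, 21, 36, 31), (a, 12, 39, 17, 28), (a, 12, 39, 21, 10), (a, 33, 10, 29, 11), (a, 33, 21, 36, 31), (a, 33, 39, 17, 28), (a, 33, 39, 21, 10), (k, 13, 1, 27, 39), (k, 13, 7, 33, 36), (n, 20, 4, 25, 32), (n, 29, 4, 25, 32), (w, 1, 7, 33, 36), (w, 6, 7, 33, 36), (w, 8, 7, 33, 36)}
π_{G, B, E, C} gives {(17, 39, a, 12), (17, 39, a, 33), (21, 39, a, 12), (21, 39, a, 33), (25, 4, n, 20), (25, 4, n, 29), (27, 1, k, 13), (29, 10, a, 12), (29, 10, a, 33), (33, 7, k, 13), (33, 7, w, 1), (33, 7, w, 6), (33, 7, w, 8), (36, 21, a, 12), (36, 21, a, 33)}.
Selection G ≠ 27 and C > 6: {(17, 39, a, 12), (17, 39, a, 33), (21, 39, a, 12), (21, 39, a, 33), (25, 4, n, 20), (25, 4, n, 29), (29, 10, a, 12), (29, 10, a, 33), (33, 7, k, 13), (33, 7, w, 8), (36, 21, a, 12), (36, 21, a, 33)}
π_{B, E, C} gives {(10, a, 12), (10, a, 33), (21, a, 12), (21, a, 33), (39, a, 12), (39, a, 33), (4, n, 20), (4, n, 29), (7, k, 13), (7, w, 8)} (2 duplicate(s) eliminated).

{(10, a, 12), (10, a, 33), (21, a, 12), (21, a, 33), (39, a, 12), (39, a, 33), (4, n, 20), (4, n, 29), (7, k, 13), (7, w, 8)}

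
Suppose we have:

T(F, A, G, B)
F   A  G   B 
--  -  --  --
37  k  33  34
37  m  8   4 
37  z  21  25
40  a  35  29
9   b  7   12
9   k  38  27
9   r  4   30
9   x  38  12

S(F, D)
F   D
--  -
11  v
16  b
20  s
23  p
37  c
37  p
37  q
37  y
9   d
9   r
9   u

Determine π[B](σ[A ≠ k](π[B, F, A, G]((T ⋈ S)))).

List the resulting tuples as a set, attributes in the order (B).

Natural join on F: {(37, k, 33, 34, c), (37, k, 33, 34, p), (37, k, 33, 34, q), (37, k, 33, 34, y), (37, m, 8, 4, c), (37, m, 8, 4, p), (37, m, 8, 4, q), (37, m, 8, 4, y), (37, z, 21, 25, c), (37, z, 21, 25, p), (37, z, 21, 25, q), (37, z, 21, 25, y), (9, b, 7, 12, d), (9, b, 7, 12, r), (9, b, 7, 12, u), (9, k, 38, 27, d), (9, k, 38, 27, r), (9, k, 38, 27, u), (9, r, 4, 30, d), (9, r, 4, 30, r), (9, r, 4, 30, u), (9, x, 38, 12, d), (9, x, 38, 12, r), (9, x, 38, 12, u)}
π[B, F, A, G]: project onto (B, F, A, G) (17 duplicate(s) eliminated) → {(12, 9, b, 7), (12, 9, x, 38), (25, 37, z, 21), (27, 9, k, 38), (30, 9, r, 4), (34, 37, k, 33), (4, 37, m, 8)}
Selection A ≠ k: {(12, 9, b, 7), (12, 9, x, 38), (25, 37, z, 21), (30, 9, r, 4), (4, 37, m, 8)}
π[B]: project onto (B) (1 duplicate(s) eliminated) → {12, 25, 30, 4}

{12, 25, 30, 4}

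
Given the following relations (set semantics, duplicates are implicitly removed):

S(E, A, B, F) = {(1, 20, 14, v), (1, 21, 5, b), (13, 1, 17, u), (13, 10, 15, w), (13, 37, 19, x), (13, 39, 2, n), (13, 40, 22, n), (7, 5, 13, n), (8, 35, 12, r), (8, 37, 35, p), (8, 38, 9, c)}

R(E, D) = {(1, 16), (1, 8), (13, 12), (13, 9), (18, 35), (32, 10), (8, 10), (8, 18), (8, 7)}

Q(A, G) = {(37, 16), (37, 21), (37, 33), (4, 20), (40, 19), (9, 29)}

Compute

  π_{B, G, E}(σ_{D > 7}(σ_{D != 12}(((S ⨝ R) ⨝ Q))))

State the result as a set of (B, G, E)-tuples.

Joining S and R on E yields {(1, 20, 14, v, 16), (1, 20, 14, v, 8), (1, 21, 5, b, 16), (1, 21, 5, b, 8), (13, 1, 17, u, 12), (13, 1, 17, u, 9), (13, 10, 15, w, 12), (13, 10, 15, w, 9), (13, 37, 19, x, 12), (13, 37, 19, x, 9), (13, 39, 2, n, 12), (13, 39, 2, n, 9), (13, 40, 22, n, 12), (13, 40, 22, n, 9), (8, 35, 12, r, 10), (8, 35, 12, r, 18), (8, 35, 12, r, 7), (8, 37, 35, p, 10), (8, 37, 35, p, 18), (8, 37, 35, p, 7), (8, 38, 9, c, 10), (8, 38, 9, c, 18), (8, 38, 9, c, 7)}.
Joining (S ⨝ R) and Q on A yields {(13, 37, 19, x, 12, 16), (13, 37, 19, x, 12, 21), (13, 37, 19, x, 12, 33), (13, 37, 19, x, 9, 16), (13, 37, 19, x, 9, 21), (13, 37, 19, x, 9, 33), (13, 40, 22, n, 12, 19), (13, 40, 22, n, 9, 19), (8, 37, 35, p, 10, 16), (8, 37, 35, p, 10, 21), (8, 37, 35, p, 10, 33), (8, 37, 35, p, 18, 16), (8, 37, 35, p, 18, 21), (8, 37, 35, p, 18, 33), (8, 37, 35, p, 7, 16), (8, 37, 35, p, 7, 21), (8, 37, 35, p, 7, 33)}.
Selection D != 12: {(13, 37, 19, x, 9, 16), (13, 37, 19, x, 9, 21), (13, 37, 19, x, 9, 33), (13, 40, 22, n, 9, 19), (8, 37, 35, p, 10, 16), (8, 37, 35, p, 10, 21), (8, 37, 35, p, 10, 33), (8, 37, 35, p, 18, 16), (8, 37, 35, p, 18, 21), (8, 37, 35, p, 18, 33), (8, 37, 35, p, 7, 16), (8, 37, 35, p, 7, 21), (8, 37, 35, p, 7, 33)}
Selection D > 7: {(13, 37, 19, x, 9, 16), (13, 37, 19, x, 9, 21), (13, 37, 19, x, 9, 33), (13, 40, 22, n, 9, 19), (8, 37, 35, p, 10, 16), (8, 37, 35, p, 10, 21), (8, 37, 35, p, 10, 33), (8, 37, 35, p, 18, 16), (8, 37, 35, p, 18, 21), (8, 37, 35, p, 18, 33)}
Projecting to B, G, E (3 duplicate(s) eliminated): {(19, 16, 13), (19, 21, 13), (19, 33, 13), (22, 19, 13), (35, 16, 8), (35, 21, 8), (35, 33, 8)}

{(19, 16, 13), (19, 21, 13), (19, 33, 13), (22, 19, 13), (35, 16, 8), (35, 21, 8), (35, 33, 8)}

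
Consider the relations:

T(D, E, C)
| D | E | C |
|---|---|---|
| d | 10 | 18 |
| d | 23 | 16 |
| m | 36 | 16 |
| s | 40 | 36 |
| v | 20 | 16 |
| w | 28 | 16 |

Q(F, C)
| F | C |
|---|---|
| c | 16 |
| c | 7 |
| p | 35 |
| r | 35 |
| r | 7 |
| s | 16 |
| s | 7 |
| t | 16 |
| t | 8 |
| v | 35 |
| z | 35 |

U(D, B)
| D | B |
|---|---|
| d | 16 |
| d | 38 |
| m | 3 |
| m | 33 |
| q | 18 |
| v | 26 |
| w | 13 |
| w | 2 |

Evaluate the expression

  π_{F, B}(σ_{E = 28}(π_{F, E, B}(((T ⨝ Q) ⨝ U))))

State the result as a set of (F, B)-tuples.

T ⋈ Q (natural join on C): {(d, 23, 16, c), (d, 23, 16, s), (d, 23, 16, t), (m, 36, 16, c), (m, 36, 16, s), (m, 36, 16, t), (v, 20, 16, c), (v, 20, 16, s), (v, 20, 16, t), (w, 28, 16, c), (w, 28, 16, s), (w, 28, 16, t)}
(T ⨝ Q) ⋈ U (natural join on D): {(d, 23, 16, c, 16), (d, 23, 16, c, 38), (d, 23, 16, s, 16), (d, 23, 16, s, 38), (d, 23, 16, t, 16), (d, 23, 16, t, 38), (m, 36, 16, c, 3), (m, 36, 16, c, 33), (m, 36, 16, s, 3), (m, 36, 16, s, 33), (m, 36, 16, t, 3), (m, 36, 16, t, 33), (v, 20, 16, c, 26), (v, 20, 16, s, 26), (v, 20, 16, t, 26), (w, 28, 16, c, 13), (w, 28, 16, c, 2), (w, 28, 16, s, 13), (w, 28, 16, s, 2), (w, 28, 16, t, 13), (w, 28, 16, t, 2)}
Keep only column(s) F, E, B: {(c, 20, 26), (c, 23, 16), (c, 23, 38), (c, 28, 13), (c, 28, 2), (c, 36, 3), (c, 36, 33), (s, 20, 26), (s, 23, 16), (s, 23, 38), (s, 28, 13), (s, 28, 2), (s, 36, 3), (s, 36, 33), (t, 20, 26), (t, 23, 16), (t, 23, 38), (t, 28, 13), (t, 28, 2), (t, 36, 3), (t, 36, 33)}
Filtering on E = 28 leaves {(c, 28, 13), (c, 28, 2), (s, 28, 13), (s, 28, 2), (t, 28, 13), (t, 28, 2)}.
Keep only column(s) F, B: {(c, 13), (c, 2), (s, 13), (s, 2), (t, 13), (t, 2)}

{(c, 13), (c, 2), (s, 13), (s, 2), (t, 13), (t, 2)}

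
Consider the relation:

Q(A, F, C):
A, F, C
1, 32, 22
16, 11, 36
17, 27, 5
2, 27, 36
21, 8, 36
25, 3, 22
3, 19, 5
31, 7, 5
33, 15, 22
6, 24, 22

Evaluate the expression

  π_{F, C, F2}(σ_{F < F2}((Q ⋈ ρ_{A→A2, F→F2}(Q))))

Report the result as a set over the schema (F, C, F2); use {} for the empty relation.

{(11, 36, 27), (15, 22, 24), (15, 22, 32), (19, 5, 27), (24, 22, 32), (3, 22, 15), (3, 22, 24), (3, 22, 32), (7, 5, 19), (7, 5, 27), (8, 36, 11), (8, 36, 27)}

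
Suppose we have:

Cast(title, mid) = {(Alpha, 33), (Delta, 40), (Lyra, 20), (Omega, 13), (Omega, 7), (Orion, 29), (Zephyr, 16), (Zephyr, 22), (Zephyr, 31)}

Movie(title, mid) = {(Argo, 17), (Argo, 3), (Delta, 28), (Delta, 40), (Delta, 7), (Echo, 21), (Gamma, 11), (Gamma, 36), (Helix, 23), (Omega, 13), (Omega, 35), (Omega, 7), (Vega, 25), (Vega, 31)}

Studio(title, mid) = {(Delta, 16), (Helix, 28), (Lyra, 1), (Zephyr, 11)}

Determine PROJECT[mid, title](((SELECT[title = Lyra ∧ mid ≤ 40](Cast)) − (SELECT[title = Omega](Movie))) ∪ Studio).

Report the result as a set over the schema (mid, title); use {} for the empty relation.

{(1, Lyra), (11, Zephyr), (16, Delta), (20, Lyra), (28, Helix)}

Apply σ_{title = Lyra ∧ mid ≤ 40}; surviving tuples: {(Lyra, 20)}
Apply σ_{title = Omega}; surviving tuples: {(Omega, 13), (Omega, 35), (Omega, 7)}
Taking the difference: {(Lyra, 20)}
Taking the union: {(Delta, 16), (Helix, 28), (Lyra, 1), (Lyra, 20), (Zephyr, 11)}
Keep only column(s) mid, title: {(1, Lyra), (11, Zephyr), (16, Delta), (20, Lyra), (28, Helix)}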